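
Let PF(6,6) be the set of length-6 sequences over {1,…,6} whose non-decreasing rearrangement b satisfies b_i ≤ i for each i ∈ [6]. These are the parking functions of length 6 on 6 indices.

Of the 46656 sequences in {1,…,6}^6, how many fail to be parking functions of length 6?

Count = (6+1−6)·(6+1)^{6−1} = 1×16807 = 16807 (Konheim–Weiss)
Example (6,5,4,5,6,5) → sorted (4,5,5,5,6,6): b_1=4>1, not a PF.
6^6 − 16807 = 46656 − 16807 = 29849

29849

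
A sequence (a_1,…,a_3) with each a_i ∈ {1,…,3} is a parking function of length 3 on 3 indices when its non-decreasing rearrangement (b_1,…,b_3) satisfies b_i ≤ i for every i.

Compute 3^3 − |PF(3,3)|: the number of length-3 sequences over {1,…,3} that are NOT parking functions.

#PF = (3−3+1)·(3+1)^(3−1) = 1×16 = 16
E.g. (3,3,3) → sorted (3,3,3): b_1=3>1, not a PF.
3^3 − 16 = 27 − 16 = 11

11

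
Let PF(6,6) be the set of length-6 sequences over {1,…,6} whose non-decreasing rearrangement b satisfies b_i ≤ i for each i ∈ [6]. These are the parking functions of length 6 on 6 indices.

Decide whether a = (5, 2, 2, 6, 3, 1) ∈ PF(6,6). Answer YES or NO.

YES

Rearranged: b = (1, 2, 2, 3, 5, 6).
  b_1=1 ≤ 1
  b_2=2 ≤ 2
  b_3=2 ≤ 3
  b_4=3 ≤ 4
  b_5=5 ≤ 5
  b_6=6 ≤ 6
All bounds hold ⇒ YES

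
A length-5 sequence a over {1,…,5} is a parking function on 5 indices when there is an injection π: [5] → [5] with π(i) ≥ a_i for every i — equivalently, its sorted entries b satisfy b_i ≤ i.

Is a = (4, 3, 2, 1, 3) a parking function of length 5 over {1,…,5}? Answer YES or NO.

Rearranged: b = (1, 2, 3, 3, 4).
  b_1=1 ≤ 1
  b_2=2 ≤ 2
  b_3=3 ≤ 3
  b_4=3 ≤ 4
  b_5=4 ≤ 5
All bounds hold ⇒ YES

YES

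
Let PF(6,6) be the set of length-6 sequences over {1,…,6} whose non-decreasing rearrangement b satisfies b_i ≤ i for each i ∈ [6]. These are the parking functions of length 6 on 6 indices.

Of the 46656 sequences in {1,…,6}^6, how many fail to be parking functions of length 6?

#PF = (6+1−6)·(6+1)^{6−1} = 1×16807 = 16807 (Pollak)
E.g. (1,5,1,6,5,6) → sorted (1,1,5,5,6,6): b_3=5>3, not a PF.
So 46656 − 16807 = 29849 fail.

29849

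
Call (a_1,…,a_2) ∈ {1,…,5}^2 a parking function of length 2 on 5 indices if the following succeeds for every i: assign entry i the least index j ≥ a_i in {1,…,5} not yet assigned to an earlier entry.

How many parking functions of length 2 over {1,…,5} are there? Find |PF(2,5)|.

#PF = (6−2)·6^(2−1) = 4×6 = 24 (Konheim–Weiss)
E.g. (2,4) → sorted (2,4): b_i ≤ 3+i ∀i, a PF.

24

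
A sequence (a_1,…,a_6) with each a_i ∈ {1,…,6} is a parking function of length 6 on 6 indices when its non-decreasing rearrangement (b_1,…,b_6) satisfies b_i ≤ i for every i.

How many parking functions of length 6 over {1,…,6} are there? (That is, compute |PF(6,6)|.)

|PF| = (6+1−6)·(6+1)^{6−1} = 1·16807 = 16807 (Pollak)
One tuple (4,1,5,1,5,2) → sorted (1,1,2,4,5,5): b_i ≤ i ∀i, a PF.

16807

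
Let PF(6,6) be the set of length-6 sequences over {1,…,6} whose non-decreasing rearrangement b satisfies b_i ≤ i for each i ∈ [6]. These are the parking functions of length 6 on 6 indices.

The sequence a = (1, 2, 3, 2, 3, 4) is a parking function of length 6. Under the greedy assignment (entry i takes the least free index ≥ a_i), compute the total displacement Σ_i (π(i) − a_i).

Σπ(i) = 1+…+6 = 21; Σa = 1+2+3+2+3+4 = 15; disp = 21−15 = 6.

6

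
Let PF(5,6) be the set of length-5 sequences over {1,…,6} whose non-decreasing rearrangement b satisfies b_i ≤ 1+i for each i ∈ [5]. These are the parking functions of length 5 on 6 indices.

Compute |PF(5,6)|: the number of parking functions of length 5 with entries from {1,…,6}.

4802

Count = (6−5+1)·(6+1)^(5−1) = 2·2401 = 4802 (Pollak)
One tuple (4,1,1,5,1) → sorted (1,1,1,4,5): b_i ≤ 1+i ∀i, a PF.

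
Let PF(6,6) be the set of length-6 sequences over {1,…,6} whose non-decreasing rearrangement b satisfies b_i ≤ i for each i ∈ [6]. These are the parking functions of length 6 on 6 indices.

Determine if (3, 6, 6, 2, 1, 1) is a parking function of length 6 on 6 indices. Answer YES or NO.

NO

Sorted: b = (1, 1, 2, 3, 6, 6).
  b_1=1 ≤ 1
  b_2=1 ≤ 2
  b_3=2 ≤ 3
  b_4=3 ≤ 4
  b_5=6 > 5
  fails at i=5 ⇒ NO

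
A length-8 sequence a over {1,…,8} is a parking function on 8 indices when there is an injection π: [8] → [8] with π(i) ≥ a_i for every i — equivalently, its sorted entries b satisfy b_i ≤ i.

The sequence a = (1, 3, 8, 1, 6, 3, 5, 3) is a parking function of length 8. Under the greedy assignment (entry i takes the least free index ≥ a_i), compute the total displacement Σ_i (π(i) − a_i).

6

Σπ = 8·9/2 = 36 (π permutes [8]); Σa = 1+3+8+1+6+3+5+3 = 30; disp = 36−30 = 6.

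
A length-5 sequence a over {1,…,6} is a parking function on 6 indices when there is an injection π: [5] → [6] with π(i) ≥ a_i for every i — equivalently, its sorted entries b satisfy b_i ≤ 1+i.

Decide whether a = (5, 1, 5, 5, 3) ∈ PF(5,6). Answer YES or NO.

NO

Sorted: b = (1, 3, 5, 5, 5).
  b_1=1 ≤ 2
  b_2=3 ≤ 3
  b_3=5 > 4
  fails at i=3 ⇒ NO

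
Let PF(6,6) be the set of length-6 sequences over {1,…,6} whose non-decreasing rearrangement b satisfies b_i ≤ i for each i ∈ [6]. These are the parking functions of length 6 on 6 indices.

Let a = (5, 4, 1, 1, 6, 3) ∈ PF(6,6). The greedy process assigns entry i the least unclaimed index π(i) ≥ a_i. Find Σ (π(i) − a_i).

1

Σπ = 21 ({1..6} each once); Σa = 5+4+1+1+6+3 = 20; disp = 21−20 = 1.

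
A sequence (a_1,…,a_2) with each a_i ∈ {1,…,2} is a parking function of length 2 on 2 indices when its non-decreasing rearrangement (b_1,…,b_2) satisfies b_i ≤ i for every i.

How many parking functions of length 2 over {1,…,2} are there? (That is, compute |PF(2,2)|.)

#PF = 1·3^1 = 1 · 3 = 3 (Konheim–Weiss)
One tuple (2,1) → sorted (1,2): b_i ≤ i ∀i, a PF.

3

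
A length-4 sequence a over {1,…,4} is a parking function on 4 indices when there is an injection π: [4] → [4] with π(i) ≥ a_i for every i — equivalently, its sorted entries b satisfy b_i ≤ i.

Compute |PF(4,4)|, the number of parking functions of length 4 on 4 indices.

125

#PF = 1·5^3 = 1×125 = 125 (Konheim–Weiss)
Check (1,1,1,2) → sorted (1,1,1,2): b_i ≤ i ∀i, a PF.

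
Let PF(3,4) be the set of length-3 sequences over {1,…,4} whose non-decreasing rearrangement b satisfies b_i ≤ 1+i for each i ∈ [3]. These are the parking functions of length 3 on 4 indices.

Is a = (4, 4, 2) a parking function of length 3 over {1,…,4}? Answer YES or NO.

Sorted: b = (2, 4, 4).
  b_1=2 ≤ 2
  b_2=4 > 3
  fails at i=2 ⇒ NO

NO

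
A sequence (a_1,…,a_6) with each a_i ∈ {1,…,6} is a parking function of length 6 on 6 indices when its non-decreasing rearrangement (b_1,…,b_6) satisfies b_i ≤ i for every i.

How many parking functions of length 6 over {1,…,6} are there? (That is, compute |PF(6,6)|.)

16807

|PF(6,6)| = (7−6)·7^(6−1) = 1 · 16807 = 16807 (Pollak)
E.g. (5,1,4,5,1,2) → sorted (1,1,2,4,5,5): b_i ≤ i ∀i, a PF.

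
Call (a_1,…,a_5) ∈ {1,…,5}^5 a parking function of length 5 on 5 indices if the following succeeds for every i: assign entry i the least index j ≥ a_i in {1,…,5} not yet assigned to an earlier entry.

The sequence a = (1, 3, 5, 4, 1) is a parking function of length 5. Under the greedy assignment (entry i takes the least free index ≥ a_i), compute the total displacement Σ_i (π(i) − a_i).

Σπ(i) = 1+…+5 = 15; Σa = 1+3+5+4+1 = 14; disp = 15−14 = 1.

1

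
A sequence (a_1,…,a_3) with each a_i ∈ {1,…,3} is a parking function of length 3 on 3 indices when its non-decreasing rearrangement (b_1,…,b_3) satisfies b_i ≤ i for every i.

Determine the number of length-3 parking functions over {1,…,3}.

#PF = (4−3)·4^(3−1) = 1×16 = 16 (Konheim–Weiss)
One tuple (2,1,2) → sorted (1,2,2): b_i ≤ i ∀i, a PF.

16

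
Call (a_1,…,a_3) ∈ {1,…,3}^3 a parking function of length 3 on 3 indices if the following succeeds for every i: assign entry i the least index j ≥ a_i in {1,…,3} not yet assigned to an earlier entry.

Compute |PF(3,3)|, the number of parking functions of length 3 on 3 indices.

Count = (3−3+1)·(3+1)^(3−1) = 1×16 = 16 [KW]
E.g. (2,2,1) → sorted (1,2,2): b_i ≤ i ∀i, a PF.

16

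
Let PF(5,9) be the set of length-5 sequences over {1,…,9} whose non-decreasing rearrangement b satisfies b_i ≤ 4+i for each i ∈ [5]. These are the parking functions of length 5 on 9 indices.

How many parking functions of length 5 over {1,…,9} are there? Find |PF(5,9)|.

|PF| = (10−5)·10^(5−1) = 5 · 10000 = 50000 (Konheim–Weiss)
One tuple (9,7,1,3,3) → sorted (1,3,3,7,9): b_i ≤ 4+i ∀i, a PF.

50000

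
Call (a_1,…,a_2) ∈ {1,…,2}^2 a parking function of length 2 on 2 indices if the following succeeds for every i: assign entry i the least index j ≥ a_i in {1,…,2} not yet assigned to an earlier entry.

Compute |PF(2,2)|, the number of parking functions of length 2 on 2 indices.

3

|PF| = (3−2)·3^(2−1) = 1×3 = 3 (Konheim–Weiss)
One tuple (2,1) → sorted (1,2): b_i ≤ i ∀i, a PF.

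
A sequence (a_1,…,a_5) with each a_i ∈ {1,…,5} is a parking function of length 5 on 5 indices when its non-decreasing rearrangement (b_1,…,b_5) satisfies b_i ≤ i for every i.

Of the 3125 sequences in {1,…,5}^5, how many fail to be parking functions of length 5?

1829

Count = (5+1−5)·(5+1)^{5−1} = 1 · 1296 = 1296
One tuple (5,2,4,4,4) → sorted (2,4,4,4,5): b_1=2>1, not a PF.
Total 3125; non-PF = 3125−1296 = 1829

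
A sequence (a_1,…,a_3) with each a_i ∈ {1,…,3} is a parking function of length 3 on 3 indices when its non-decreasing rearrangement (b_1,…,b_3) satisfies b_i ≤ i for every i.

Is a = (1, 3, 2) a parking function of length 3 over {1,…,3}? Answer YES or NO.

YES

Sorted: b = (1, 2, 3).
  b_1=1 ≤ 1
  b_2=2 ≤ 2
  b_3=3 ≤ 3
All bounds hold ⇒ YES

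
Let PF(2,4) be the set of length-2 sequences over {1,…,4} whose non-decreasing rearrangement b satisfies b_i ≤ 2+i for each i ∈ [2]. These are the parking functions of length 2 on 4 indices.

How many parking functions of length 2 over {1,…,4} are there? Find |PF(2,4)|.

|PF| = 3·5^1 = 3×5 = 15 [KW]
E.g. (4,2) → sorted (2,4): b_i ≤ 2+i ∀i, a PF.

15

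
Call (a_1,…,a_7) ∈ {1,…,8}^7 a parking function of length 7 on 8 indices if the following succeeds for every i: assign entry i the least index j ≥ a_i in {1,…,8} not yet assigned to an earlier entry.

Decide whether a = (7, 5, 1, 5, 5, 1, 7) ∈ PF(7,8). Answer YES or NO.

Sorted: b = (1, 1, 5, 5, 5, 7, 7).
  b_1=1 ≤ 2
  b_2=1 ≤ 3
  b_3=5 > 4
  fails at i=3 ⇒ NO

NO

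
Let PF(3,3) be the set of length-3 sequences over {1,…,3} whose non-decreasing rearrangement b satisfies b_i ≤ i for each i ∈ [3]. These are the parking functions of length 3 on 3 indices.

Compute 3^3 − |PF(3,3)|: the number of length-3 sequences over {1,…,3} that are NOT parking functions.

|PF(3,3)| = (4−3)·4^(3−1) = 1×16 = 16 [KW]
One tuple (2,3,3) → sorted (2,3,3): b_1=2>1, not a PF.
Total 27; non-PF = 27−16 = 11

11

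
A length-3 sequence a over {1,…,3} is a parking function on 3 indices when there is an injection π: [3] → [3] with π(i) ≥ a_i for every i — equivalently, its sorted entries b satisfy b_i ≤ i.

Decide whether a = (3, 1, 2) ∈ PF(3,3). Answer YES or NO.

YES

Rearranged: b = (1, 2, 3).
  b_1=1 ≤ 1
  b_2=2 ≤ 2
  b_3=3 ≤ 3
All bounds hold ⇒ YES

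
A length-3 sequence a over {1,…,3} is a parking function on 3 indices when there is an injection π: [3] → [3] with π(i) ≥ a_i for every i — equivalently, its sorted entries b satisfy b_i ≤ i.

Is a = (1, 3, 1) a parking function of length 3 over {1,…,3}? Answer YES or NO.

Sorted: b = (1, 1, 3).
  b_1=1 ≤ 1
  b_2=1 ≤ 2
  b_3=3 ≤ 3
All bounds hold ⇒ YES

YES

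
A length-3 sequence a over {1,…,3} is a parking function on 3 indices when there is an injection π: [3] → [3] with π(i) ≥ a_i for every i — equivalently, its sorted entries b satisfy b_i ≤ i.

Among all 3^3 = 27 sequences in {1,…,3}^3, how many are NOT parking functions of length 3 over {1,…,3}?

Count = (3−3+1)·(3+1)^(3−1) = 1 · 16 = 16 (Konheim–Weiss)
One tuple (3,3,3) → sorted (3,3,3): b_1=3>1, not a PF.
Total 27; non-PF = 27−16 = 11

11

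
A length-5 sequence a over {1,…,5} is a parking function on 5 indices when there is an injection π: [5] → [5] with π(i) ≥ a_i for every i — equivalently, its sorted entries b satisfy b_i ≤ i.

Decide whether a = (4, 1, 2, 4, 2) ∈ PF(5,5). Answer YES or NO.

Sorted: b = (1, 2, 2, 4, 4).
  b_1=1 ≤ 1
  b_2=2 ≤ 2
  b_3=2 ≤ 3
  b_4=4 ≤ 4
  b_5=4 ≤ 5
All bounds hold ⇒ YES

YES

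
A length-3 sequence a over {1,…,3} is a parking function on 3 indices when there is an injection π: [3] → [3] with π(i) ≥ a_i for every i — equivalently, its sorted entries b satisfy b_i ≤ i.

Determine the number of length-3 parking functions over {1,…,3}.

16

|PF| = 1·4^2 = 1·16 = 16 (Pollak)
Example (1,1,2) → sorted (1,1,2): b_i ≤ i ∀i, a PF.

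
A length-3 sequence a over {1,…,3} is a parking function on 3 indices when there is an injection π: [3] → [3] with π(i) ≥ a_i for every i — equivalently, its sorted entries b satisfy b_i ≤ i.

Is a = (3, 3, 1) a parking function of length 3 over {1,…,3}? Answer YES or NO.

Sorted: b = (1, 3, 3).
  b_1=1 ≤ 1
  b_2=3 > 2
  fails at i=2 ⇒ NO

NO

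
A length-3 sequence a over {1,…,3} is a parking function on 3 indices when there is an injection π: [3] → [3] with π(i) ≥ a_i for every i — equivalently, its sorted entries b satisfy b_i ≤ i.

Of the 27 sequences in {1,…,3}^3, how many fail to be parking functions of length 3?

11

|PF(3,3)| = (3−3+1)·(3+1)^(3−1) = 1×16 = 16 [KW]
Check (3,3,2) → sorted (2,3,3): b_1=2>1, not a PF.
Total 27; non-PF = 27−16 = 11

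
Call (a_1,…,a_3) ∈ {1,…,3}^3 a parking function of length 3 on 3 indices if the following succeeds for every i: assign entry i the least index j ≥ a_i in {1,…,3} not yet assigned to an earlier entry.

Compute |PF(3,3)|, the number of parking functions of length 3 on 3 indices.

16

|PF(3,3)| = (3+1−3)·(3+1)^{3−1} = 1 · 16 = 16
Check (1,3,1) → sorted (1,1,3): b_i ≤ i ∀i, a PF.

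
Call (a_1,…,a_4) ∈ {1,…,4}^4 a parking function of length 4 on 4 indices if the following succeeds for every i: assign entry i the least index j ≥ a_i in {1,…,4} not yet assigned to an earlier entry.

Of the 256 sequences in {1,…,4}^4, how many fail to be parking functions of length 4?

|PF(4,4)| = (4+1−4)·(4+1)^{4−1} = 1·125 = 125 (Konheim–Weiss)
E.g. (3,3,3,4) → sorted (3,3,3,4): b_1=3>1, not a PF.
4^4 − 125 = 256 − 125 = 131

131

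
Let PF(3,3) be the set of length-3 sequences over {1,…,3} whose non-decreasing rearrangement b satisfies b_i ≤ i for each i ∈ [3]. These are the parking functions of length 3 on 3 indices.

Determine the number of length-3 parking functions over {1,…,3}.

#PF = (3−3+1)·(3+1)^(3−1) = 1·16 = 16 [KW]
E.g. (1,1,2) → sorted (1,1,2): b_i ≤ i ∀i, a PF.

16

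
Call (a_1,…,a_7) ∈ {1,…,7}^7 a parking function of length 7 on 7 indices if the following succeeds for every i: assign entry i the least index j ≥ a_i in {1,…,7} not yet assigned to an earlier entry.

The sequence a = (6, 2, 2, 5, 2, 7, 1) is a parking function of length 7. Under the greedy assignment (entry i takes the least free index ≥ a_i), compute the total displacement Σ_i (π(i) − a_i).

3

Σπ = 28 ({1..7} each once); Σa = 6+2+2+5+2+7+1 = 25; disp = 28−25 = 3.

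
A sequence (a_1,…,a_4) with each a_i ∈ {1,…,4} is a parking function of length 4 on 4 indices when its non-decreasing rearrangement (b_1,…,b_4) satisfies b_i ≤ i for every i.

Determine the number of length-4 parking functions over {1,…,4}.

|PF(4,4)| = (4+1−4)·(4+1)^{4−1} = 1·125 = 125 [KW]
Example (2,1,3,1) → sorted (1,1,2,3): b_i ≤ i ∀i, a PF.

125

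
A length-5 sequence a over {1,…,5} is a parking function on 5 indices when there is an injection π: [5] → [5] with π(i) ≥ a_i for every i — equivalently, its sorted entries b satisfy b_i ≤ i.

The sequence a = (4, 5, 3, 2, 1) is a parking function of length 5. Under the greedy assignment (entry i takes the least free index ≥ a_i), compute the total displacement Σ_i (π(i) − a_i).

0

Σπ = 15 ({1..5} each once); Σa = 4+5+3+2+1 = 15; disp = 15−15 = 0.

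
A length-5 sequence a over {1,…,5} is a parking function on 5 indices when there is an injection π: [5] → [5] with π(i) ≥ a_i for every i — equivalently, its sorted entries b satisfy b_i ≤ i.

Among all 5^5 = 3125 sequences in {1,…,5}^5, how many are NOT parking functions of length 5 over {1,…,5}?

Count = (5−5+1)·(5+1)^(5−1) = 1·1296 = 1296 (Pollak)
Example (5,5,1,4,5) → sorted (1,4,5,5,5): b_2=4>2, not a PF.
So 3125 − 1296 = 1829 fail.

1829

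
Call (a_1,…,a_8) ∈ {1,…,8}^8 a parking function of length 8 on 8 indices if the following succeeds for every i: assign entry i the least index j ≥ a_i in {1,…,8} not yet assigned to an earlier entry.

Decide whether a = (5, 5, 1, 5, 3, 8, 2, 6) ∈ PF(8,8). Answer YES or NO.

NO

Sorted: b = (1, 2, 3, 5, 5, 5, 6, 8).
  b_1=1 ≤ 1
  b_2=2 ≤ 2
  b_3=3 ≤ 3
  b_4=5 > 4
  fails at i=4 ⇒ NO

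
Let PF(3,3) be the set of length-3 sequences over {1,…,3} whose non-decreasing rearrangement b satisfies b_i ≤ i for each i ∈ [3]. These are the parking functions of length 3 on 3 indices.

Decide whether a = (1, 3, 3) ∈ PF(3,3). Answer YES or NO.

NO

Sorted: b = (1, 3, 3).
  b_1=1 ≤ 1
  b_2=3 > 2
  fails at i=2 ⇒ NO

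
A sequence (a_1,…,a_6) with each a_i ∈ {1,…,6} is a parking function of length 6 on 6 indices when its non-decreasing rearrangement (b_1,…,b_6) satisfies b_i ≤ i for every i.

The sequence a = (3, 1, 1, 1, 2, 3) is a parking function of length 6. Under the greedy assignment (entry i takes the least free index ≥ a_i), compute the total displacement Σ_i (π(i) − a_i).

10

Σπ = 21 ({1..6} each once); Σa = 3+1+1+1+2+3 = 11; disp = 21−11 = 10.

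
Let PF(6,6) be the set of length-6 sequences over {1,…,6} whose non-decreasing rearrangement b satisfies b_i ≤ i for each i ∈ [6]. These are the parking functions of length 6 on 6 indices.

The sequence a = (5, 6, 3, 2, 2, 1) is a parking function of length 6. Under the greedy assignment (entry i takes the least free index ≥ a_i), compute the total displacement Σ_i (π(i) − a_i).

2

Σπ = 21 ({1..6} each once); Σa = 5+6+3+2+2+1 = 19; disp = 21−19 = 2.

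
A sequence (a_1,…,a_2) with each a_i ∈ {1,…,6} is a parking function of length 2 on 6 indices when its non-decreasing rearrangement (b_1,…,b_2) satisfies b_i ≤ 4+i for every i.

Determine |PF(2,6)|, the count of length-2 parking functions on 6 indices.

35

#PF = (7−2)·7^(2−1) = 5×7 = 35 (Konheim–Weiss)
Check (3,1) → sorted (1,3): b_i ≤ 4+i ∀i, a PF.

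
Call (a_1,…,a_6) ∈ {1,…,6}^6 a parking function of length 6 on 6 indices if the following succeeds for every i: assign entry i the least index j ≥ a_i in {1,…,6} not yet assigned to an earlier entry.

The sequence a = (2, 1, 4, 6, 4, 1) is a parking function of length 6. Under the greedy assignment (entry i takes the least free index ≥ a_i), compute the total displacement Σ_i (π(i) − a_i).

Σπ(i) = 1+…+6 = 21; Σa = 2+1+4+6+4+1 = 18; disp = 21−18 = 3.

3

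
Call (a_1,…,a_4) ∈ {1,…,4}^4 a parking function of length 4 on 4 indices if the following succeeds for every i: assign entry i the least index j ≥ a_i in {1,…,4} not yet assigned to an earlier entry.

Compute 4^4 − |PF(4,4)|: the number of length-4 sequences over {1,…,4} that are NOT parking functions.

|PF(4,4)| = (4−4+1)·(4+1)^(4−1) = 1×125 = 125 [KW]
One tuple (4,3,4,2) → sorted (2,3,4,4): b_1=2>1, not a PF.
4^4 − 125 = 256 − 125 = 131

131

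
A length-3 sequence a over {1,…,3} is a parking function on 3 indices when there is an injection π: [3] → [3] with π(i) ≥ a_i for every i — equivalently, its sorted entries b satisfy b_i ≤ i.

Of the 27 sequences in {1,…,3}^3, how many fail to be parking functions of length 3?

Count = (3−3+1)·(3+1)^(3−1) = 1·16 = 16
Example (3,3,3) → sorted (3,3,3): b_1=3>1, not a PF.
So 27 − 16 = 11 fail.

11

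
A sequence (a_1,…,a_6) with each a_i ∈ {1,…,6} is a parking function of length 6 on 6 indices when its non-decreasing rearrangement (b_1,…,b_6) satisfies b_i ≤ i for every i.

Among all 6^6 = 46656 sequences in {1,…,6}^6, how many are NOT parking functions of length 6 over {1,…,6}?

|PF(6,6)| = 1·7^5 = 1 · 16807 = 16807 [KW]
E.g. (2,2,6,1,6,2) → sorted (1,2,2,2,6,6): b_5=6>5, not a PF.
Total 46656; non-PF = 46656−16807 = 29849

29849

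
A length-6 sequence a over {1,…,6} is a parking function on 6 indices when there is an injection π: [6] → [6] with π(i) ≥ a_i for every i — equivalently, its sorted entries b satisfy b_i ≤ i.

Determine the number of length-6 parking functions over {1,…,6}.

|PF(6,6)| = 1·7^5 = 1 · 16807 = 16807 [KW]
One tuple (3,2,3,6,2,1) → sorted (1,2,2,3,3,6): b_i ≤ i ∀i, a PF.

16807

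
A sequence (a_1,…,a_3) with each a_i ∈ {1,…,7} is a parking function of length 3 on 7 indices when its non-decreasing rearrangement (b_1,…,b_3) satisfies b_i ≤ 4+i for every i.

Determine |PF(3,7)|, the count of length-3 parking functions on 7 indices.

320

Count = (7+1−3)·(7+1)^{3−1} = 5·64 = 320 [KW]
One tuple (3,4,3) → sorted (3,3,4): b_i ≤ 4+i ∀i, a PF.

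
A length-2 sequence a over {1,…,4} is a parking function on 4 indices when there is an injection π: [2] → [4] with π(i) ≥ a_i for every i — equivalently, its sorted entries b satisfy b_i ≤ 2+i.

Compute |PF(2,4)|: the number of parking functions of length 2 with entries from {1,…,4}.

15

|PF(2,4)| = 3·5^1 = 3×5 = 15 (Konheim–Weiss)
E.g. (3,4) → sorted (3,4): b_i ≤ 2+i ∀i, a PF.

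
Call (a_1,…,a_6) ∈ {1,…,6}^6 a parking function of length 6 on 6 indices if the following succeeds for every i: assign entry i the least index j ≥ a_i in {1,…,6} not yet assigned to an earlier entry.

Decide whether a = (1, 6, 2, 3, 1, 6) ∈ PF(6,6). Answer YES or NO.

NO

Rearranged: b = (1, 1, 2, 3, 6, 6).
  b_1=1 ≤ 1
  b_2=1 ≤ 2
  b_3=2 ≤ 3
  b_4=3 ≤ 4
  b_5=6 > 5
  fails at i=5 ⇒ NO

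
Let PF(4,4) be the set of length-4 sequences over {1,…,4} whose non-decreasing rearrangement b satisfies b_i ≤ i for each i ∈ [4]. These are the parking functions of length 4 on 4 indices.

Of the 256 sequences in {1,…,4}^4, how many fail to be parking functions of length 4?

#PF = (4−4+1)·(4+1)^(4−1) = 1×125 = 125
One tuple (4,3,3,3) → sorted (3,3,3,4): b_1=3>1, not a PF.
Total 256; non-PF = 256−125 = 131

131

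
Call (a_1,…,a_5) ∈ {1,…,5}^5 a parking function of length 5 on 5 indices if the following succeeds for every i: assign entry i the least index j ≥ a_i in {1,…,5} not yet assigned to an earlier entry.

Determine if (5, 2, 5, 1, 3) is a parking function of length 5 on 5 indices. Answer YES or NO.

NO

Order a: b = (1, 2, 3, 5, 5).
  b_1=1 ≤ 1
  b_2=2 ≤ 2
  b_3=3 ≤ 3
  b_4=5 > 4
  fails at i=4 ⇒ NO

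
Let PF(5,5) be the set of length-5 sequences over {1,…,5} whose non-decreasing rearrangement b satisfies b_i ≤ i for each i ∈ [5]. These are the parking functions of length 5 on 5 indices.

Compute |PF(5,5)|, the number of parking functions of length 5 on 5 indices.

1296

|PF(5,5)| = (6−5)·6^(5−1) = 1·1296 = 1296 (Konheim–Weiss)
Example (5,2,4,1,3) → sorted (1,2,3,4,5): b_i ≤ i ∀i, a PF.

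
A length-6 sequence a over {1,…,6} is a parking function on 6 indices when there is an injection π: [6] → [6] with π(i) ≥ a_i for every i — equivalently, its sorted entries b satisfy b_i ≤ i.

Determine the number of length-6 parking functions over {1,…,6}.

|PF| = (7−6)·7^(6−1) = 1 · 16807 = 16807 (Pollak)
Example (3,2,6,3,1,4) → sorted (1,2,3,3,4,6): b_i ≤ i ∀i, a PF.

16807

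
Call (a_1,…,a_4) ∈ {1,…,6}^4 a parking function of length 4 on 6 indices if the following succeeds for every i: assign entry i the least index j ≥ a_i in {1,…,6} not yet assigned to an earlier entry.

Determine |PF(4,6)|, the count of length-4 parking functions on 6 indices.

1029

|PF| = (6−4+1)·(6+1)^(4−1) = 3 · 343 = 1029 (Konheim–Weiss)
Check (1,1,2,6) → sorted (1,1,2,6): b_i ≤ 2+i ∀i, a PF.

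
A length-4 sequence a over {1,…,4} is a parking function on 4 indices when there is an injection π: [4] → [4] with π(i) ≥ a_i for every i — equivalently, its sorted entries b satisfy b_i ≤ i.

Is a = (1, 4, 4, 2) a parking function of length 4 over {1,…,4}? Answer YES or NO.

Sorted: b = (1, 2, 4, 4).
  b_1=1 ≤ 1
  b_2=2 ≤ 2
  b_3=4 > 3
  fails at i=3 ⇒ NO

NO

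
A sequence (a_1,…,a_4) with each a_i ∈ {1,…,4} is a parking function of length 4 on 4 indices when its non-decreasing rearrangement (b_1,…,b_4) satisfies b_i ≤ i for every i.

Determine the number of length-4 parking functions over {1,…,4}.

125

#PF = (4−4+1)·(4+1)^(4−1) = 1×125 = 125
Check (1,1,3,1) → sorted (1,1,1,3): b_i ≤ i ∀i, a PF.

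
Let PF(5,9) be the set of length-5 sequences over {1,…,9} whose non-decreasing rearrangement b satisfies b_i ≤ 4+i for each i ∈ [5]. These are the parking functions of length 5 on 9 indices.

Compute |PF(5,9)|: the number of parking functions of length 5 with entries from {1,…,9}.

#PF = (10−5)·10^(5−1) = 5·10000 = 50000 (Konheim–Weiss)
Example (5,5,1,4,8) → sorted (1,4,5,5,8): b_i ≤ 4+i ∀i, a PF.

50000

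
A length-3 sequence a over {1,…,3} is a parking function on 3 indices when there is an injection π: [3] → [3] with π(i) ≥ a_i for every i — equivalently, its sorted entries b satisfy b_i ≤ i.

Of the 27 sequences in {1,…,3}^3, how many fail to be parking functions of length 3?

11

|PF| = 1·4^2 = 1 · 16 = 16 [KW]
One tuple (2,3,2) → sorted (2,2,3): b_1=2>1, not a PF.
3^3 − 16 = 27 − 16 = 11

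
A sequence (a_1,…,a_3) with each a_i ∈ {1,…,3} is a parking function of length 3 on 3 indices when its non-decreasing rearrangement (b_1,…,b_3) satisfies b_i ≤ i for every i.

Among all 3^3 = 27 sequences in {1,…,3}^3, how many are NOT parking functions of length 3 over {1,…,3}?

11

|PF(3,3)| = 1·4^2 = 1 · 16 = 16 [KW]
Check (3,3,3) → sorted (3,3,3): b_1=3>1, not a PF.
So 27 − 16 = 11 fail.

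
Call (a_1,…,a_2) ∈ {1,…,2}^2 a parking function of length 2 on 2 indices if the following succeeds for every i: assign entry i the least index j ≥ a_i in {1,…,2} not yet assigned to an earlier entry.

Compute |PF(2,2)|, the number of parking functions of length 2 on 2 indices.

Count = (2+1−2)·(2+1)^{2−1} = 1 · 3 = 3 (Pollak)
One tuple (1,2) → sorted (1,2): b_i ≤ i ∀i, a PF.

3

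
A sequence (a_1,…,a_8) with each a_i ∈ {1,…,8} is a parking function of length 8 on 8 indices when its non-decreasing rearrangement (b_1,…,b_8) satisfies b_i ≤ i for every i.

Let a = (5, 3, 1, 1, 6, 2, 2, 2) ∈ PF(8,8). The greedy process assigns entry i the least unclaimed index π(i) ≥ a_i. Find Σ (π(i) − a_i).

14

Σπ = 8·9/2 = 36 (π permutes [8]); Σa = 5+3+1+1+6+2+2+2 = 22; disp = 36−22 = 14.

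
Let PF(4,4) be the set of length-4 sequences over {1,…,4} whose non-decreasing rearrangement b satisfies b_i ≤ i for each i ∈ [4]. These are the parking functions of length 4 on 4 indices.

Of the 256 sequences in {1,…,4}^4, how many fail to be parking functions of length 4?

131

#PF = (4−4+1)·(4+1)^(4−1) = 1 · 125 = 125
Example (3,3,2,2) → sorted (2,2,3,3): b_1=2>1, not a PF.
Total 256; non-PF = 256−125 = 131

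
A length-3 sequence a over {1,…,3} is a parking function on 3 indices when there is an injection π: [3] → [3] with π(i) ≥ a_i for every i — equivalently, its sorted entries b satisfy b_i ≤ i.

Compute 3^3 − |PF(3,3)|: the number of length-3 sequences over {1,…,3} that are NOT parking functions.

11

|PF| = (3+1−3)·(3+1)^{3−1} = 1×16 = 16
Example (3,3,3) → sorted (3,3,3): b_1=3>1, not a PF.
So 27 − 16 = 11 fail.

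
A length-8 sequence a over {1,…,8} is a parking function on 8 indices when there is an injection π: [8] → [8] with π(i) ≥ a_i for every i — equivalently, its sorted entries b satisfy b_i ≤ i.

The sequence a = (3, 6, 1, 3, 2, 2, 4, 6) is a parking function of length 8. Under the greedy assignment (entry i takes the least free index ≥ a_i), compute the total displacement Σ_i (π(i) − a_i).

9

Σπ = 8·9/2 = 36 (π permutes [8]); Σa = 3+6+1+3+2+2+4+6 = 27; disp = 36−27 = 9.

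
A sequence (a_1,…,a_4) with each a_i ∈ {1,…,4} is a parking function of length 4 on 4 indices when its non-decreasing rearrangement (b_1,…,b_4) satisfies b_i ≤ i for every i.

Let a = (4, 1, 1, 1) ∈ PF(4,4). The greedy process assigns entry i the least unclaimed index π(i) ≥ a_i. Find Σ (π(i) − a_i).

Σπ = 10 ({1..4} each once); Σa = 4+1+1+1 = 7; disp = 10−7 = 3.

3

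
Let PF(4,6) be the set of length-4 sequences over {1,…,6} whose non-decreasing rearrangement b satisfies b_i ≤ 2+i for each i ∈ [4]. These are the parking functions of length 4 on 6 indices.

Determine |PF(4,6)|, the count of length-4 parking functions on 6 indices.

1029

|PF(4,6)| = (6−4+1)·(6+1)^(4−1) = 3×343 = 1029 [KW]
Check (3,5,5,3) → sorted (3,3,5,5): b_i ≤ 2+i ∀i, a PF.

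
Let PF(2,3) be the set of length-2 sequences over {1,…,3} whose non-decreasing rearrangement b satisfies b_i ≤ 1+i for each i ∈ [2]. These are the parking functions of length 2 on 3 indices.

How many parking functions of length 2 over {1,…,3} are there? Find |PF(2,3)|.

Count = (3−2+1)·(3+1)^(2−1) = 2×4 = 8 [KW]
One tuple (3,1) → sorted (1,3): b_i ≤ 1+i ∀i, a PF.

8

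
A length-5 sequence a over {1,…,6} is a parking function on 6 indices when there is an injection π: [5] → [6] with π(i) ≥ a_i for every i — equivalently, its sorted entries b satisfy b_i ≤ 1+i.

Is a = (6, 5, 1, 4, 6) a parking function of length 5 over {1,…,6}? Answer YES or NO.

Rearranged: b = (1, 4, 5, 6, 6).
  b_1=1 ≤ 2
  b_2=4 > 3
  fails at i=2 ⇒ NO

NO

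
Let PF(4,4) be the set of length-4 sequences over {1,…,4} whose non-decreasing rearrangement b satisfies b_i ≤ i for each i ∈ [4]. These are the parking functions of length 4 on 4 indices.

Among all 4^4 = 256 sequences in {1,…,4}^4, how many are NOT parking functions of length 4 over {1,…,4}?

131

#PF = (4−4+1)·(4+1)^(4−1) = 1 · 125 = 125 [KW]
E.g. (2,3,4,4) → sorted (2,3,4,4): b_1=2>1, not a PF.
So 256 − 125 = 131 fail.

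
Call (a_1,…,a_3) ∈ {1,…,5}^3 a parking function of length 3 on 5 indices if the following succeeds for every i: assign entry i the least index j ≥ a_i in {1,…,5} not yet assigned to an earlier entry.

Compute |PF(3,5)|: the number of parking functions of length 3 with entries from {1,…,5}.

|PF| = (6−3)·6^(3−1) = 3 · 36 = 108 (Konheim–Weiss)
Example (1,2,1) → sorted (1,1,2): b_i ≤ 2+i ∀i, a PF.

108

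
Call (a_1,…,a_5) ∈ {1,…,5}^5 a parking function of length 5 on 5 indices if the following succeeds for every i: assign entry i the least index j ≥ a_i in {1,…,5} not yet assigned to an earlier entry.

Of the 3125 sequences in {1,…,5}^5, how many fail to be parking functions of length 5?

1829

#PF = (5−5+1)·(5+1)^(5−1) = 1·1296 = 1296 [KW]
One tuple (2,5,1,5,5) → sorted (1,2,5,5,5): b_3=5>3, not a PF.
So 3125 − 1296 = 1829 fail.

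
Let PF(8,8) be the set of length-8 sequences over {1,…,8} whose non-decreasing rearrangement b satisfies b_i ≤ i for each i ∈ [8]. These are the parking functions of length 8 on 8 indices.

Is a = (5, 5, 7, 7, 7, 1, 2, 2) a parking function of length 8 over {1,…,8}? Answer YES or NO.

Sorted: b = (1, 2, 2, 5, 5, 7, 7, 7).
  b_1=1 ≤ 1
  b_2=2 ≤ 2
  b_3=2 ≤ 3
  b_4=5 > 4
  fails at i=4 ⇒ NO

NO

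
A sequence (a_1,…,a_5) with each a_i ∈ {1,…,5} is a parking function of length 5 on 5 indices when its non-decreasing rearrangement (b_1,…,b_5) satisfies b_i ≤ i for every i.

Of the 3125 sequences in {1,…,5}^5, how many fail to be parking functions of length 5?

|PF| = (5+1−5)·(5+1)^{5−1} = 1 · 1296 = 1296 (Pollak)
Check (4,3,3,2,4) → sorted (2,3,3,4,4): b_1=2>1, not a PF.
So 3125 − 1296 = 1829 fail.

1829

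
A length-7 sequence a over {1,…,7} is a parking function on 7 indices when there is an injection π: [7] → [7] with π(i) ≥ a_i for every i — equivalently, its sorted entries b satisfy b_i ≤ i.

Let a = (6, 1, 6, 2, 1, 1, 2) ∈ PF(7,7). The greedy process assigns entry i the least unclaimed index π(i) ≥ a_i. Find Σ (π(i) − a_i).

9

Σπ = 7·8/2 = 28 (π permutes [7]); Σa = 6+1+6+2+1+1+2 = 19; disp = 28−19 = 9.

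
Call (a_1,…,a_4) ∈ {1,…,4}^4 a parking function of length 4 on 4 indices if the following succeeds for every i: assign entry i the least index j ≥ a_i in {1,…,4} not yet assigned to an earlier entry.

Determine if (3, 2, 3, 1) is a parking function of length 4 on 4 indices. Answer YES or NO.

Order a: b = (1, 2, 3, 3).
  b_1=1 ≤ 1
  b_2=2 ≤ 2
  b_3=3 ≤ 3
  b_4=3 ≤ 4
All bounds hold ⇒ YES

YES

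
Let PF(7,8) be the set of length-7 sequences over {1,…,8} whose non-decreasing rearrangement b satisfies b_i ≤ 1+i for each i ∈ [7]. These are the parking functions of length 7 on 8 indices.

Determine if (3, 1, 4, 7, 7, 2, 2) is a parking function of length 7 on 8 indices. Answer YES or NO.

Rearranged: b = (1, 2, 2, 3, 4, 7, 7).
  b_1=1 ≤ 2
  b_2=2 ≤ 3
  b_3=2 ≤ 4
  b_4=3 ≤ 5
  b_5=4 ≤ 6
  b_6=7 ≤ 7
  b_7=7 ≤ 8
All bounds hold ⇒ YES

YES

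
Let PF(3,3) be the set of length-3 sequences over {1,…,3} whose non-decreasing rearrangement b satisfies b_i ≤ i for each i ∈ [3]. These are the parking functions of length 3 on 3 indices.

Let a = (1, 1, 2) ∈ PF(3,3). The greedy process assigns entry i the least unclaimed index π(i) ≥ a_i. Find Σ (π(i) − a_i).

2

Σπ = 3·4/2 = 6 (π permutes [3]); Σa = 1+1+2 = 4; disp = 6−4 = 2.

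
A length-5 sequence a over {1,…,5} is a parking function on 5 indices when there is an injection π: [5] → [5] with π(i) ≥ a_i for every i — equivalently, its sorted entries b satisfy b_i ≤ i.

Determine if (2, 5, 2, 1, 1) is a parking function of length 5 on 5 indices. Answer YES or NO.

YES

Rearranged: b = (1, 1, 2, 2, 5).
  b_1=1 ≤ 1
  b_2=1 ≤ 2
  b_3=2 ≤ 3
  b_4=2 ≤ 4
  b_5=5 ≤ 5
All bounds hold ⇒ YES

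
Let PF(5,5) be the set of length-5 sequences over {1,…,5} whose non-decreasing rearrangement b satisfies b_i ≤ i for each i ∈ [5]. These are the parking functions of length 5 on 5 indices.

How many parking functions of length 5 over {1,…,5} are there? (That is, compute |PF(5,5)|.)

#PF = (5+1−5)·(5+1)^{5−1} = 1·1296 = 1296 [KW]
Check (3,4,1,5,1) → sorted (1,1,3,4,5): b_i ≤ i ∀i, a PF.

1296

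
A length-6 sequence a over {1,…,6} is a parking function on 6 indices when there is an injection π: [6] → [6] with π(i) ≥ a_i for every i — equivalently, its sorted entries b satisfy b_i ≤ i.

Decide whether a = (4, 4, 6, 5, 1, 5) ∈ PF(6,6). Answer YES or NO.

NO

Sorted: b = (1, 4, 4, 5, 5, 6).
  b_1=1 ≤ 1
  b_2=4 > 2
  fails at i=2 ⇒ NO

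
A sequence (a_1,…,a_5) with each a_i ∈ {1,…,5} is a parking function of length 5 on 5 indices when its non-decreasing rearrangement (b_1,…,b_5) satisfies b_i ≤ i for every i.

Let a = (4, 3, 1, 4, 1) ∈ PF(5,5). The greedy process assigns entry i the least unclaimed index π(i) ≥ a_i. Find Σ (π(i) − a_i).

Σπ = 5·6/2 = 15 (π permutes [5]); Σa = 4+3+1+4+1 = 13; disp = 15−13 = 2.

2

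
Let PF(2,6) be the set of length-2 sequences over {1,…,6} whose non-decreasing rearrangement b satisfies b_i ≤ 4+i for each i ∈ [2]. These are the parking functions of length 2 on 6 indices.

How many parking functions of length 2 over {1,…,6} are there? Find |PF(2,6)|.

|PF| = 5·7^1 = 5·7 = 35 [KW]
One tuple (2,2) → sorted (2,2): b_i ≤ 4+i ∀i, a PF.

35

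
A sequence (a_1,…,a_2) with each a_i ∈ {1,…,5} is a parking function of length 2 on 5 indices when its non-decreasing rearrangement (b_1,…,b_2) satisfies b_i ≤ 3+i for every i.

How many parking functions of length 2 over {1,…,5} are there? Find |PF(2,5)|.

24

Count = (6−2)·6^(2−1) = 4 · 6 = 24 (Konheim–Weiss)
Example (4,5) → sorted (4,5): b_i ≤ 3+i ∀i, a PF.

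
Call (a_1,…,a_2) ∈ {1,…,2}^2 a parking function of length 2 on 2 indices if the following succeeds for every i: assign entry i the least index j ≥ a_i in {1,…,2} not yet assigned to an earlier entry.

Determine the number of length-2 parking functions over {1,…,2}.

#PF = 1·3^1 = 1 · 3 = 3 (Konheim–Weiss)
Example (2,1) → sorted (1,2): b_i ≤ i ∀i, a PF.

3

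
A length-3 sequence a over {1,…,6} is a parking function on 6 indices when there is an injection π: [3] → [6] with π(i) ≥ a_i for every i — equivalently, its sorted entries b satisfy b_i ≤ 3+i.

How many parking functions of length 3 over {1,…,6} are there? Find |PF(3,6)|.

196

#PF = (6−3+1)·(6+1)^(3−1) = 4·49 = 196 (Pollak)
Check (2,5,6) → sorted (2,5,6): b_i ≤ 3+i ∀i, a PF.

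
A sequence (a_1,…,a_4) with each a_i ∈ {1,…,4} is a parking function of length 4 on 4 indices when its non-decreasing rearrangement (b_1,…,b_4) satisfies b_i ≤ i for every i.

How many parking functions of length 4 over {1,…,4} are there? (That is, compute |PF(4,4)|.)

|PF(4,4)| = 1·5^3 = 1 · 125 = 125 (Konheim–Weiss)
Check (2,1,4,3) → sorted (1,2,3,4): b_i ≤ i ∀i, a PF.

125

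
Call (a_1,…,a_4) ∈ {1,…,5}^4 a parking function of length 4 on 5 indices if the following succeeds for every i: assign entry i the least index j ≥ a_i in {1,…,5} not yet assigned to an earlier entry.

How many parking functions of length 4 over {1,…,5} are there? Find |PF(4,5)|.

432

Count = (5+1−4)·(5+1)^{4−1} = 2×216 = 432
E.g. (3,1,5,3) → sorted (1,3,3,5): b_i ≤ 1+i ∀i, a PF.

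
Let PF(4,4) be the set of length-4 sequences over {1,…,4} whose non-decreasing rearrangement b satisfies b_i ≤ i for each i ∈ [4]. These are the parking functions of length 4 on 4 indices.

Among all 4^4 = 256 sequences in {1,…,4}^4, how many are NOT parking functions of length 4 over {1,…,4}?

#PF = (4+1−4)·(4+1)^{4−1} = 1 · 125 = 125 (Pollak)
Check (3,3,3,4) → sorted (3,3,3,4): b_1=3>1, not a PF.
Total 256; non-PF = 256−125 = 131

131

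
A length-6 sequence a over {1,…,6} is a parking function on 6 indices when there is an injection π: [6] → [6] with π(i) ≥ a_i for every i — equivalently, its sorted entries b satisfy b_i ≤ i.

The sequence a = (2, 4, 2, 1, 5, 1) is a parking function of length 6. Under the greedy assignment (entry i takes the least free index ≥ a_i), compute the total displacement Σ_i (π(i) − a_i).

Σπ = 21 ({1..6} each once); Σa = 2+4+2+1+5+1 = 15; disp = 21−15 = 6.

6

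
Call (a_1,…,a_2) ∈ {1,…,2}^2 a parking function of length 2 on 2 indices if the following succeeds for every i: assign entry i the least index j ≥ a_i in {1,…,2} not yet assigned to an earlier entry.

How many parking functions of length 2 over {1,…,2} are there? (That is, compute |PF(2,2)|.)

3

|PF(2,2)| = (2−2+1)·(2+1)^(2−1) = 1×3 = 3
E.g. (1,2) → sorted (1,2): b_i ≤ i ∀i, a PF.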